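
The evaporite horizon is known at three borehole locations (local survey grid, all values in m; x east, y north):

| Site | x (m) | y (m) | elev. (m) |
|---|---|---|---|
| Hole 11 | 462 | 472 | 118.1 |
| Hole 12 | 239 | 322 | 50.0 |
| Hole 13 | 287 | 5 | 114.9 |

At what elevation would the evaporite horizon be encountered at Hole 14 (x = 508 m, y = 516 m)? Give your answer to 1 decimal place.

130.3 m

Two edge vectors: Hole 11→Hole 12 = (-223, -150, -68.1), Hole 11→Hole 13 = (-175, -467, -3.2).
Normal n = (Hole 11→Hole 12) × (Hole 11→Hole 13) = (-31322.7, 11203.9, 77891).
So ∂z/∂x = −n_x/n_z = 0.40214 and ∂z/∂y = −n_y/n_z = −0.14384.
Intercept c from Hole 11: 118.1 − 185.79 + 67.89 = 0.21.
At (508, 516): z = 204.3 − 74.2 + 0.21 = 130.3 m.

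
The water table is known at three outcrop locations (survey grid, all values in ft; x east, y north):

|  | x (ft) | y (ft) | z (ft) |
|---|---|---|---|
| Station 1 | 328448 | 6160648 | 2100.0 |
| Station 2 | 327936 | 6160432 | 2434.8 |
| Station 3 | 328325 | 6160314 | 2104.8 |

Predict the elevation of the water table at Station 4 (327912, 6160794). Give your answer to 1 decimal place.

Two edge vectors: Station 1→Station 2 = (-512, -216, 334.8), Station 1→Station 3 = (-123, -334, 4.8).
Normal n = (Station 1→Station 2) × (Station 1→Station 3) = (110786.4, -38722.8, 144440).
So ∂z/∂x = −n_x/n_z = −0.767006369 and ∂z/∂y = −n_y/n_z = 0.268089172.
Intercept c from Station 1: 2100 + 251921.71 − 1651603.02 = −1397581.31.
At (327912, 6160794): z = −251510.6 + 1651642.2 − 1397581.31 = 2550.3 ft.

2550.3 ft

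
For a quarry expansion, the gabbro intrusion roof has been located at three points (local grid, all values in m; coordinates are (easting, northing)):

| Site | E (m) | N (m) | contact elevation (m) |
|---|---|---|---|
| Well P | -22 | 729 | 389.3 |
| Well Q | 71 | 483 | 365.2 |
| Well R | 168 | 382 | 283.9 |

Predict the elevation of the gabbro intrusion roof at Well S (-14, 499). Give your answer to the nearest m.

Two edge vectors: Well P→Well Q = (93, -246, -24.1), Well P→Well R = (190, -347, -105.4).
Normal n = (Well P→Well Q) × (Well P→Well R) = (17565.7, 5223.2, 14469).
So ∂z/∂E = −n_x/n_z = −1.21402 and ∂z/∂N = −n_y/n_z = −0.36099.
Intercept c from Well P: 389.3 − 26.71 + 263.16 = 625.76.
At (-14, 499): z = 17.0 − 180.1 + 625.76 = 462.6 m.

463 m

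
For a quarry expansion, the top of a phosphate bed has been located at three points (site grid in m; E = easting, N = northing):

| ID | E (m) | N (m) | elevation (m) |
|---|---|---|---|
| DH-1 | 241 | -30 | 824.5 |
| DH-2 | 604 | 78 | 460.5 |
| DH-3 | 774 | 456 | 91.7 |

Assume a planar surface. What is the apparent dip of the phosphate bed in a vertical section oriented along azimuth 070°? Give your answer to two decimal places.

Two edge vectors: DH-1→DH-2 = (363, 108, -364), DH-1→DH-3 = (533, 486, -732.8).
Normal n = (DH-1→DH-2) × (DH-1→DH-3) = (97761.6, 71994.4, 118854).
So ∂z/∂E = −n_x/n_z = −0.82254 and ∂z/∂N = −n_y/n_z = −0.60574.
Unit vector along 070° is (sin 70°, cos 70°) = (0.9397, 0.3420).
Slope in that direction = a·(0.9397) + b·(0.3420) = −0.98010.
Apparent dip = arctan|0.98010| = 44.42° (true dip is 45.6°, so apparent ≤ true as expected).

44.42°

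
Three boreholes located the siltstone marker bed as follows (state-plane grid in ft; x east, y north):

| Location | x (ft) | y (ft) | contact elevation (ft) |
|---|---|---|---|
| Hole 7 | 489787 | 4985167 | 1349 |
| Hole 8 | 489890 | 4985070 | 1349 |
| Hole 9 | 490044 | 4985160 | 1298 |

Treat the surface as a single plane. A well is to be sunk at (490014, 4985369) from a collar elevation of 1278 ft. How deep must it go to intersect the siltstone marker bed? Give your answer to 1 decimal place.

Let the plane be z = a·x + b·y + c.
Hole 8−Hole 7: 103a − 97b = 0;  Hole 9−Hole 7: 257a − 7b = −51.
Solving gives a = −0.204353933, b = −0.216994382.
Then c = 1349 − a·489787 − b·4985167 = 1183192.13.
At (490014, 4985369): z_contact = −100136.29 − 1081797.07 + 1183192.13 = 1258.78 ft.
Depth below ground = 1278 − 1258.78 = 19.2 ft.

19.2 ft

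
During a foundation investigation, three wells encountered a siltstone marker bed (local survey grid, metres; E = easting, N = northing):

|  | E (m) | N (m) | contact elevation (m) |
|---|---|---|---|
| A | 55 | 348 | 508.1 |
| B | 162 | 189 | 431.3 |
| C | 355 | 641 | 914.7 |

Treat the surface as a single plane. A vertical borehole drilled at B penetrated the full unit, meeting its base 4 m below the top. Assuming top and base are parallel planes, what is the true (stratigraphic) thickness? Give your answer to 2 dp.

2.83 m

Two edge vectors: A→B = (107, -159, -76.8), A→C = (300, 293, 406.6).
Normal n = (A→B) × (A→C) = (-42147, -66546.2, 79051).
So ∂z/∂E = −n_x/n_z = 0.53316 and ∂z/∂N = −n_y/n_z = 0.84181.
|∇z| = √(a²+b²) = 0.99645, so dip δ = arctan(0.99645) = 44.90°.
True thickness = vertical thickness × cos δ = 4 × cos 44.90° = 2.83 m.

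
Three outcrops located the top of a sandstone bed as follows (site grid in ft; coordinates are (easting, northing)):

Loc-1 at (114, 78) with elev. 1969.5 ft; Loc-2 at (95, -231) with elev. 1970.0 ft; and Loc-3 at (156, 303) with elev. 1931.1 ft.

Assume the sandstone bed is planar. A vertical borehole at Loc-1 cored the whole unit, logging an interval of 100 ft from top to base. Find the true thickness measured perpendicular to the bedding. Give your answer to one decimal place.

Let the plane be z = a·E + b·N + c.
Loc-2−Loc-1: −19a − 309b = 0.5;  Loc-3−Loc-1: 42a + 225b = −38.4.
Solving gives a = −1.35047, b = 0.08142.
|∇z| = √(a²+b²) = 1.35292, so dip δ = arctan(1.35292) = 53.53°.
True thickness = vertical thickness × cos δ = 100 × cos 53.53° = 59.4 ft.

59.4 ft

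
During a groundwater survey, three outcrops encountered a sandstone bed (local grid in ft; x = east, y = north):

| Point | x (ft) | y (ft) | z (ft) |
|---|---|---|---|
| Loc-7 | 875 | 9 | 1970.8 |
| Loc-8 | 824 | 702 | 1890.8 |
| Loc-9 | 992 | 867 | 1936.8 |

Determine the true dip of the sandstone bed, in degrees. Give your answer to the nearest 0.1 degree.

20.4°

Let the plane be z = a·x + b·y + c.
Loc-8−Loc-7: −51a + 693b = −80;  Loc-9−Loc-7: 117a + 858b = −34.
Solving gives a = 0.36109, b = −0.08887.
Gradient magnitude |∇z| = √(a² + b²) = √(0.13039 + 0.00790) = 0.37186.
True dip = arctan(0.37186) = 20.4°, dipping toward WNW (azimuth ≈ 284°).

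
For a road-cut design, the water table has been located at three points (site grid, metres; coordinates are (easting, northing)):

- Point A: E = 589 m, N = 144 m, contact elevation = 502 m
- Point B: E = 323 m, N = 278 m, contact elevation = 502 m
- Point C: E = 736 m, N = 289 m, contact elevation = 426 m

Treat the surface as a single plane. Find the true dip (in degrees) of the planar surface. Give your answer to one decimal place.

21.2°

Two edge vectors: Point A→Point B = (-266, 134, 0), Point A→Point C = (147, 145, -76).
Normal n = (Point A→Point B) × (Point A→Point C) = (-10184, -20216, -58268).
So ∂z/∂E = −n_x/n_z = −0.17478 and ∂z/∂N = −n_y/n_z = −0.34695.
Gradient magnitude |∇z| = √(a² + b²) = √(0.03055 + 0.12037) = 0.38849.
True dip = arctan(0.38849) = 21.2°, dipping toward NNE (azimuth ≈ 027°).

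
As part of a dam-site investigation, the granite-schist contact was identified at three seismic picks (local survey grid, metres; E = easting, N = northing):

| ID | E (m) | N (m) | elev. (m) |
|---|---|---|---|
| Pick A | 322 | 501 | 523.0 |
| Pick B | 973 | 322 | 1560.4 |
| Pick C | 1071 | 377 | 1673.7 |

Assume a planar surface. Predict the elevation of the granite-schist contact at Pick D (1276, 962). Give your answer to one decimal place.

1664.9 m

Let the plane be z = a·E + b·N + c.
Pick B−Pick A: 651a − 179b = 1037.4;  Pick C−Pick A: 749a − 124b = 1150.7.
Solving gives a = 1.449710, b = −0.523120.
Then c = 523 − a·322 − b·501 = 318.28.
At (1276, 962): z = 1849.8 − 503.2 + 318.28 = 1664.9 m.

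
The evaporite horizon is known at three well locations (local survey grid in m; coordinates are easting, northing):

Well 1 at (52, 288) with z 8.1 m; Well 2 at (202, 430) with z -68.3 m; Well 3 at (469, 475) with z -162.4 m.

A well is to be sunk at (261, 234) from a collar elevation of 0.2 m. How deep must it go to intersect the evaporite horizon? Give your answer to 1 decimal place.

47.8 m

Two edge vectors: Well 1→Well 2 = (150, 142, -76.4), Well 1→Well 3 = (417, 187, -170.5).
Normal n = (Well 1→Well 2) × (Well 1→Well 3) = (-9924.2, -6283.8, -31164).
So ∂z/∂easting = −n_x/n_z = −0.31845 and ∂z/∂northing = −n_y/n_z = −0.20164.
Intercept c from Well 1: 8.1 + 16.56 + 58.07 = 82.73.
At (261, 234): z_contact = −83.12 − 47.18 + 82.73 = -47.57 m.
Depth below ground = 0.2 − (-47.57) = 47.8 m.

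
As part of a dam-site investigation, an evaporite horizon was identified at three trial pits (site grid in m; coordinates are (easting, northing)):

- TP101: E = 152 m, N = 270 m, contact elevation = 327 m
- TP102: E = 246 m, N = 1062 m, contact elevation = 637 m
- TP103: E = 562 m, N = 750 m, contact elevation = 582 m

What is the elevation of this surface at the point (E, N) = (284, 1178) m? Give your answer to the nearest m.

Two edge vectors: TP101→TP102 = (94, 792, 310), TP101→TP103 = (410, 480, 255).
Normal n = (TP101→TP102) × (TP101→TP103) = (53160, 103130, -279600).
So ∂z/∂E = −n_x/n_z = 0.19013 and ∂z/∂N = −n_y/n_z = 0.36885.
Intercept c from TP101: 327 − 28.90 − 99.59 = 198.51.
At (284, 1178): z = 54.0 + 434.5 + 198.51 = 687.0 m.

687 m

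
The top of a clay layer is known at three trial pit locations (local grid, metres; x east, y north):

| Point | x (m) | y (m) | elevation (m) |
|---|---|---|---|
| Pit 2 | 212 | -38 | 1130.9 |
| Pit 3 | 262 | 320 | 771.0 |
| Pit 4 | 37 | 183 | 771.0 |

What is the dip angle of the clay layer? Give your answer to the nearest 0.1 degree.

52.1°

Let the plane be z = a·x + b·y + c.
Pit 3−Pit 2: 50a + 358b = −359.9;  Pit 4−Pit 2: −175a + 221b = −359.9.
Solving gives a = 0.66901, b = −1.09874.
Gradient magnitude |∇z| = √(a² + b²) = √(0.44758 + 1.20724) = 1.28640.
True dip = arctan(1.28640) = 52.1°, dipping toward NNW (azimuth ≈ 329°).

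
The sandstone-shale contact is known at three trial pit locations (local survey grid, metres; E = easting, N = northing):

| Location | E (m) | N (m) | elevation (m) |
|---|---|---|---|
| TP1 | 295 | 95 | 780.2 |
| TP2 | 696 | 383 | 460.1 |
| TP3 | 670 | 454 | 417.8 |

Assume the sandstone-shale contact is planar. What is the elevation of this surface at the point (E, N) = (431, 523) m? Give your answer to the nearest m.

Two edge vectors: TP1→TP2 = (401, 288, -320.1), TP1→TP3 = (375, 359, -362.4).
Normal n = (TP1→TP2) × (TP1→TP3) = (10544.7, 25284.9, 35959).
So ∂z/∂E = −n_x/n_z = −0.29324 and ∂z/∂N = −n_y/n_z = −0.70316.
Intercept c from TP1: 780.2 + 86.51 + 66.80 = 933.51.
At (431, 523): z = −126.4 − 367.8 + 933.51 = 439.4 m.

439 m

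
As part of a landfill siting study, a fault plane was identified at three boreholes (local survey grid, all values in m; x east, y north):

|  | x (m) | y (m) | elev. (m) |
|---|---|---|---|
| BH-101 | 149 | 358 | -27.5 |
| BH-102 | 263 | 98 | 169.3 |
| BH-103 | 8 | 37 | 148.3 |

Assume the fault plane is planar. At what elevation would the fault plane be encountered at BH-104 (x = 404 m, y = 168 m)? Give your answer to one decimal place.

Let the plane be z = a·x + b·y + c.
BH-102−BH-101: 114a − 260b = 196.8;  BH-103−BH-101: −141a − 321b = 175.8.
Solving gives a = 0.23841, b = −0.65239.
Then c = -27.5 − a·149 − b·358 = 170.53.
At (404, 168): z = 96.3 − 109.6 + 170.53 = 157.2 m.

157.2 m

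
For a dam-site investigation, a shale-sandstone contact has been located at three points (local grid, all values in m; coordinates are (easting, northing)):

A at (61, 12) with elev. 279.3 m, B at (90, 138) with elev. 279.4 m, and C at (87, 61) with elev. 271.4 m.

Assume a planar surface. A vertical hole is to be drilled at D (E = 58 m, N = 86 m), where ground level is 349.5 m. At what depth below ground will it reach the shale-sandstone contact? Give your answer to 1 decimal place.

59.3 m

Let the plane be z = a·E + b·N + c.
B−A: 29a + 126b = 0.1;  C−A: 26a + 49b = −7.9.
Solving gives a = −0.53925, b = 0.12491.
Then c = 279.3 − a·61 − b·12 = 310.70.
At (58, 86): z_contact = −31.28 + 10.74 + 310.70 = 290.16 m.
Depth below ground = 349.5 − 290.16 = 59.3 m.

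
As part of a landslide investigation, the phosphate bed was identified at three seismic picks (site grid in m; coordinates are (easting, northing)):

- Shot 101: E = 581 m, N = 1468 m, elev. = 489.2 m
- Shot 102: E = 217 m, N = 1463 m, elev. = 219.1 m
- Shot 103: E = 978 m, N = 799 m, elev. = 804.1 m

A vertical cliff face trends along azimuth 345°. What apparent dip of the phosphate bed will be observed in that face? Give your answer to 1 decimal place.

12.5°

Let the plane be z = a·E + b·N + c.
Shot 102−Shot 101: −364a − 5b = −270.1;  Shot 103−Shot 101: 397a − 669b = 314.9.
Solving gives a = 0.74245, b = −0.03012.
Unit vector along 345° is (sin 345°, cos 345°) = (-0.2588, 0.9659).
Slope in that direction = a·(-0.2588) + b·(0.9659) = −0.22125.
Apparent dip = arctan|0.22125| = 12.5° (true dip is 36.6°, so apparent ≤ true as expected).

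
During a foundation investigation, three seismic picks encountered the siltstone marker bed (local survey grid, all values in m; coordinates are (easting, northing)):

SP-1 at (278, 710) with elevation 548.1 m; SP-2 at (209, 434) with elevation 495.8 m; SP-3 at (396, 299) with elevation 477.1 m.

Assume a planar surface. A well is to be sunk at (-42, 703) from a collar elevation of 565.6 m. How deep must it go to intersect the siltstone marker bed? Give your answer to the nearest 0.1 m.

28.7 m

Let the plane be z = a·E + b·N + c.
SP-2−SP-1: −69a − 276b = −52.3;  SP-3−SP-1: 118a − 411b = −71.
Solving gives a = 0.03117, b = 0.18170.
Then c = 548.1 − a·278 − b·710 = 410.43.
At (-42, 703): z_contact = −1.31 + 127.73 + 410.43 = 536.85 m.
Depth below ground = 565.6 − 536.85 = 28.7 m.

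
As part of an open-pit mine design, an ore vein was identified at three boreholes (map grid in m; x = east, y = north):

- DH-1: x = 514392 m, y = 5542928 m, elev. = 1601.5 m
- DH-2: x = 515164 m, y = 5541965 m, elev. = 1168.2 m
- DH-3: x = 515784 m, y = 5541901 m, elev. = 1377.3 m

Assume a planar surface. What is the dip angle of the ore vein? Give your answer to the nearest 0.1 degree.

41.7°

Let the plane be z = a·x + b·y + c.
DH-2−DH-1: 772a − 963b = −433.3;  DH-3−DH-1: 1392a − 1027b = −224.2.
Solving gives a = 0.41832, b = 0.78530.
Gradient magnitude |∇z| = √(a² + b²) = √(0.17499 + 0.61670) = 0.88977.
True dip = arctan(0.88977) = 41.7°, dipping toward SSW (azimuth ≈ 208°).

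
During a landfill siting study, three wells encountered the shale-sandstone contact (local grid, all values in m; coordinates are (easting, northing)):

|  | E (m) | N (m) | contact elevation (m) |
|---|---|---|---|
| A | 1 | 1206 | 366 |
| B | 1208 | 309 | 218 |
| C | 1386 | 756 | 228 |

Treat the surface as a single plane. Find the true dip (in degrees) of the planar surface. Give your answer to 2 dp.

5.63°

Let the plane be z = a·E + b·N + c.
B−A: 1207a − 897b = −148;  C−A: 1385a − 450b = −138.
Solving gives a = −0.08179, b = 0.05494.
Gradient magnitude |∇z| = √(a² + b²) = √(0.00669 + 0.00302) = 0.09853.
True dip = arctan(0.09853) = 5.63°, dipping toward SE (azimuth ≈ 124°).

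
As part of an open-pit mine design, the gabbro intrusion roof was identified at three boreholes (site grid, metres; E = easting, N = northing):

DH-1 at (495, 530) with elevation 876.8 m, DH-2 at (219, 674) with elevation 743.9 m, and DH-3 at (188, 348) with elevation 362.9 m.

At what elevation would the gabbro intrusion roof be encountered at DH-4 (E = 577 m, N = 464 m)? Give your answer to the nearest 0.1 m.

Two edge vectors: DH-1→DH-2 = (-276, 144, -132.9), DH-1→DH-3 = (-307, -182, -513.9).
Normal n = (DH-1→DH-2) × (DH-1→DH-3) = (-98189.4, -101036.1, 94440).
So ∂z/∂E = −n_x/n_z = 1.03970 and ∂z/∂N = −n_y/n_z = 1.06984.
Intercept c from DH-1: 876.8 − 514.65 − 567.02 = −204.87.
At (577, 464): z = 599.9 + 496.4 − 204.87 = 891.4 m.

891.4 m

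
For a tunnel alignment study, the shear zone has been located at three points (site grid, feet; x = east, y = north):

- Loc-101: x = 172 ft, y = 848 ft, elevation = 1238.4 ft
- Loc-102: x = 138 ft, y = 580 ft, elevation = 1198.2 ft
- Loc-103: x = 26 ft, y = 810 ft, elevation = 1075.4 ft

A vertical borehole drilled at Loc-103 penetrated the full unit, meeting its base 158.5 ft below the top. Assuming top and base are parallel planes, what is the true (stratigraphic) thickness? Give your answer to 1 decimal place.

Let the plane be z = a·x + b·y + c.
Loc-102−Loc-101: −34a − 268b = −40.2;  Loc-103−Loc-101: −146a − 38b = −163.
Solving gives a = 1.11419, b = 0.00865.
|∇z| = √(a²+b²) = 1.11422, so dip δ = arctan(1.11422) = 48.09°.
True thickness = vertical thickness × cos δ = 158.5 × cos 48.09° = 105.9 ft.

105.9 ft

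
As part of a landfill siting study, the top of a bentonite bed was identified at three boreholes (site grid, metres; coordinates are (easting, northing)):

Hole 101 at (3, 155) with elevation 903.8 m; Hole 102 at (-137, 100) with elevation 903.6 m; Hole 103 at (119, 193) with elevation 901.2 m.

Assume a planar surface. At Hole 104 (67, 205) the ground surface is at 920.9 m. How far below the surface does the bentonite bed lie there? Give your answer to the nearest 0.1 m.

Two edge vectors: Hole 101→Hole 102 = (-140, -55, -0.2), Hole 101→Hole 103 = (116, 38, -2.6).
Normal n = (Hole 101→Hole 102) × (Hole 101→Hole 103) = (150.6, -387.2, 1060).
So ∂z/∂E = −n_x/n_z = −0.14208 and ∂z/∂N = −n_y/n_z = 0.36528.
Intercept c from Hole 101: 903.8 + 0.43 − 56.62 = 847.61.
At (67, 205): z_contact = −9.52 + 74.88 + 847.61 = 912.97 m.
Depth below ground = 920.9 − 912.97 = 7.9 m.

7.9 m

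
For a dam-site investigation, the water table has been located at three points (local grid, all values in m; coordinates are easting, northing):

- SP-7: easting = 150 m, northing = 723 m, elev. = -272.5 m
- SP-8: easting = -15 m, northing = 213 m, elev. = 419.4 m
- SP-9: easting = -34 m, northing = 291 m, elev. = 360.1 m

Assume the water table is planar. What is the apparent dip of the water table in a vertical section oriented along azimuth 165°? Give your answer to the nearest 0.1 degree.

35.4°

Two edge vectors: SP-7→SP-8 = (-165, -510, 691.9), SP-7→SP-9 = (-184, -432, 632.6).
Normal n = (SP-7→SP-8) × (SP-7→SP-9) = (-23725.2, -22930.6, -22560).
So ∂z/∂easting = −n_x/n_z = −1.05165 and ∂z/∂northing = −n_y/n_z = −1.01643.
Unit vector along 165° is (sin 165°, cos 165°) = (0.2588, -0.9659).
Slope in that direction = a·(0.2588) + b·(-0.9659) = 0.70961.
Apparent dip = arctan|0.70961| = 35.4° (true dip is 55.6°, so apparent ≤ true as expected).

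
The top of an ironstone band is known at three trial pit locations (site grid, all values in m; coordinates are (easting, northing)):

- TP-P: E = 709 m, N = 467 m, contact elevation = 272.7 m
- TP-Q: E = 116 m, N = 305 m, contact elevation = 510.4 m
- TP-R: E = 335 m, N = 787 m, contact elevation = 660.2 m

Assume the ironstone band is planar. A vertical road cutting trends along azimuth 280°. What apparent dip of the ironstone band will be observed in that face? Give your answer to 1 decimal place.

32.8°

Let the plane be z = a·E + b·N + c.
TP-Q−TP-P: −593a − 162b = 237.7;  TP-R−TP-P: −374a + 320b = 387.5.
Solving gives a = −0.55458, b = 0.56277.
Unit vector along 280° is (sin 280°, cos 280°) = (-0.9848, 0.1736).
Slope in that direction = a·(-0.9848) + b·(0.1736) = 0.64388.
Apparent dip = arctan|0.64388| = 32.8° (true dip is 38.3°, so apparent ≤ true as expected).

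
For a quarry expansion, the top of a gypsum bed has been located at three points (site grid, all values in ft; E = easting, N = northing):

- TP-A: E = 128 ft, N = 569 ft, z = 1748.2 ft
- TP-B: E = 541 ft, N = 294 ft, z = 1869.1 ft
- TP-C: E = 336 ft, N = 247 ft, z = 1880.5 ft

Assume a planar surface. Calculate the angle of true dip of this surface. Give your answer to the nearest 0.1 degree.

Two edge vectors: TP-A→TP-B = (413, -275, 120.9), TP-A→TP-C = (208, -322, 132.3).
Normal n = (TP-A→TP-B) × (TP-A→TP-C) = (2547.3, -29492.7, -75786).
So ∂z/∂E = −n_x/n_z = 0.03361 and ∂z/∂N = −n_y/n_z = −0.38916.
Gradient magnitude |∇z| = √(a² + b²) = √(0.00113 + 0.15144) = 0.39061.
True dip = arctan(0.39061) = 21.3°, dipping toward N (azimuth ≈ 355°).

21.3°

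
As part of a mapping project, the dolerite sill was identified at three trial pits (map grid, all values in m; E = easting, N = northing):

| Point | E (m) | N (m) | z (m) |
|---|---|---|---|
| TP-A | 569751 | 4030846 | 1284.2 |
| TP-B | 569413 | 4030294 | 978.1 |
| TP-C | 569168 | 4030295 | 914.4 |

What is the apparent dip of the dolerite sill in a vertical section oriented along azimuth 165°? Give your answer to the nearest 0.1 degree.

Let the plane be z = a·E + b·N + c.
TP-B−TP-A: −338a − 552b = −306.1;  TP-C−TP-A: −583a − 551b = −369.8.
Solving gives a = 0.26161, b = 0.39434.
Unit vector along 165° is (sin 165°, cos 165°) = (0.2588, -0.9659).
Slope in that direction = a·(0.2588) + b·(-0.9659) = −0.31319.
Apparent dip = arctan|0.31319| = 17.4° (true dip is 25.3°, so apparent ≤ true as expected).

17.4°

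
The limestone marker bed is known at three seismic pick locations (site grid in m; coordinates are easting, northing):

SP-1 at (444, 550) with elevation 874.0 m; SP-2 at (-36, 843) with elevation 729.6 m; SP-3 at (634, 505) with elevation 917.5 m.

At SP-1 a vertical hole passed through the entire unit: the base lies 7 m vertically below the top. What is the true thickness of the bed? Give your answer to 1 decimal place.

6.8 m

Two edge vectors: SP-1→SP-2 = (-480, 293, -144.4), SP-1→SP-3 = (190, -45, 43.5).
Normal n = (SP-1→SP-2) × (SP-1→SP-3) = (6247.5, -6556, -34070).
So ∂z/∂easting = −n_x/n_z = 0.18337 and ∂z/∂northing = −n_y/n_z = −0.19243.
|∇z| = √(a²+b²) = 0.26581, so dip δ = arctan(0.26581) = 14.89°.
True thickness = vertical thickness × cos δ = 7 × cos 14.89° = 6.8 m.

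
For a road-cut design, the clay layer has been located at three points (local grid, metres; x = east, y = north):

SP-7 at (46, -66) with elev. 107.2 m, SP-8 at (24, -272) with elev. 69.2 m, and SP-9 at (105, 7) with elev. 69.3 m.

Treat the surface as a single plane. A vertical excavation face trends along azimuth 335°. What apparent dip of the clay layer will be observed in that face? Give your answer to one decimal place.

Let the plane be z = a·x + b·y + c.
SP-8−SP-7: −22a − 206b = −38;  SP-9−SP-7: 59a + 73b = −37.9.
Solving gives a = −1.00317, b = 0.29160.
Unit vector along 335° is (sin 335°, cos 335°) = (-0.4226, 0.9063).
Slope in that direction = a·(-0.4226) + b·(0.9063) = 0.68824.
Apparent dip = arctan|0.68824| = 34.5° (true dip is 46.3°, so apparent ≤ true as expected).

34.5°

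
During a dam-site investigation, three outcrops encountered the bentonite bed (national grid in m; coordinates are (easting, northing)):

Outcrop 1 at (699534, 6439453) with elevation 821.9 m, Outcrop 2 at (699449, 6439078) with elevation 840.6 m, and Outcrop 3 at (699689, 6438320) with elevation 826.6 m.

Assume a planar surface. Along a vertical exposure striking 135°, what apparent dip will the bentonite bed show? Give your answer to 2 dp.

4.22°

Two edge vectors: Outcrop 1→Outcrop 2 = (-85, -375, 18.7), Outcrop 1→Outcrop 3 = (155, -1133, 4.7).
Normal n = (Outcrop 1→Outcrop 2) × (Outcrop 1→Outcrop 3) = (19424.6, 3298, 154430).
So ∂z/∂E = −n_x/n_z = −0.12578 and ∂z/∂N = −n_y/n_z = −0.02136.
Unit vector along 135° is (sin 135°, cos 135°) = (0.7071, -0.7071).
Slope in that direction = a·(0.7071) + b·(-0.7071) = −0.07384.
Apparent dip = arctan|0.07384| = 4.22° (true dip is 7.3°, so apparent ≤ true as expected).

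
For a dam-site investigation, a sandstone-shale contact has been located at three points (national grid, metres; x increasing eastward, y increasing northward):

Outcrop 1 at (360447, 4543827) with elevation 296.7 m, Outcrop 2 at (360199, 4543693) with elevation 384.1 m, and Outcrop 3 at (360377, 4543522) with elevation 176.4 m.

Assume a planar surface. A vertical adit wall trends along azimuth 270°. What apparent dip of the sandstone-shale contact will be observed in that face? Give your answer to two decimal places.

32.85°

Let the plane be z = a·x + b·y + c.
Outcrop 2−Outcrop 1: −248a − 134b = 87.4;  Outcrop 3−Outcrop 1: −70a − 305b = −120.3.
Solving gives a = −0.64560, b = 0.54260.
Unit vector along 270° is (sin 270°, cos 270°) = (-1.0000, -0.0000).
Slope in that direction = a·(-1.0000) + b·(-0.0000) = 0.64560.
Apparent dip = arctan|0.64560| = 32.85° (true dip is 40.1°, so apparent ≤ true as expected).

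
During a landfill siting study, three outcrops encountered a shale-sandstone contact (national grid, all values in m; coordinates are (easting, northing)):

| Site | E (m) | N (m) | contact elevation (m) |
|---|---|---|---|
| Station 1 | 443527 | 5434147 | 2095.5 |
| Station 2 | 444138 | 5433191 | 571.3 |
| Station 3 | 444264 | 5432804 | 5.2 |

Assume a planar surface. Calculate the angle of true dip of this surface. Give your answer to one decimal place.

54.3°

Let the plane be z = a·E + b·N + c.
Station 2−Station 1: 611a − 956b = −1524.2;  Station 3−Station 1: 737a − 1343b = −2090.3.
Solving gives a = −0.41960, b = 1.32618.
Gradient magnitude |∇z| = √(a² + b²) = √(0.17606 + 1.75875) = 1.39097.
True dip = arctan(1.39097) = 54.3°, dipping toward SSE (azimuth ≈ 162°).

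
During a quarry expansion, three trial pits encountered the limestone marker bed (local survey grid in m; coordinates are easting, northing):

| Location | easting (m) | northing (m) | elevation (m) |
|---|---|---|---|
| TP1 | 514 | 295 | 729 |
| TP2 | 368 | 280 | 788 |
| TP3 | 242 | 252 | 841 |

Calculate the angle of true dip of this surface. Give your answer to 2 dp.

22.48°

Two edge vectors: TP1→TP2 = (-146, -15, 59), TP1→TP3 = (-272, -43, 112).
Normal n = (TP1→TP2) × (TP1→TP3) = (857, 304, 2198).
So ∂z/∂easting = −n_x/n_z = −0.38990 and ∂z/∂northing = −n_y/n_z = −0.13831.
Gradient magnitude |∇z| = √(a² + b²) = √(0.15202 + 0.01913) = 0.41370.
True dip = arctan(0.41370) = 22.48°, dipping toward ENE (azimuth ≈ 070°).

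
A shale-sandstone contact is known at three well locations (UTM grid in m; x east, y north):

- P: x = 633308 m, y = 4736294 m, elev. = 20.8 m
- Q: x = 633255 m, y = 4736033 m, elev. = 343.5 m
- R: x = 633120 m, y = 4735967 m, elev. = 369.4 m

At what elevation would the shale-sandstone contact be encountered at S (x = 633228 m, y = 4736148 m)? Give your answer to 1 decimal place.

178.2 m

Let the plane be z = a·x + b·y + c.
Q−P: −53a − 261b = 322.7;  R−P: −188a − 327b = 348.6.
Solving gives a = 0.458086776, b = −1.329419920.
Then c = 20.8 − a·633308 − b·4736294 = 6006434.37.
At (633228, 4736148): z = 290073.4 − 6296329.5 + 6006434.37 = 178.2 m.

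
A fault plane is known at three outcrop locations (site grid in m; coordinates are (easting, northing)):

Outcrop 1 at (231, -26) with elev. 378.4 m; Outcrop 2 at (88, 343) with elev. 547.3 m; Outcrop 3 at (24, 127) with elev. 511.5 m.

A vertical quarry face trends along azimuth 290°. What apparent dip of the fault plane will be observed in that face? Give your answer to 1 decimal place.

26.6°

Let the plane be z = a·E + b·N + c.
Outcrop 2−Outcrop 1: −143a + 369b = 168.9;  Outcrop 3−Outcrop 1: −207a + 153b = 133.1.
Solving gives a = −0.42698, b = 0.29225.
Unit vector along 290° is (sin 290°, cos 290°) = (-0.9397, 0.3420).
Slope in that direction = a·(-0.9397) + b·(0.3420) = 0.50119.
Apparent dip = arctan|0.50119| = 26.6° (true dip is 27.4°, so apparent ≤ true as expected).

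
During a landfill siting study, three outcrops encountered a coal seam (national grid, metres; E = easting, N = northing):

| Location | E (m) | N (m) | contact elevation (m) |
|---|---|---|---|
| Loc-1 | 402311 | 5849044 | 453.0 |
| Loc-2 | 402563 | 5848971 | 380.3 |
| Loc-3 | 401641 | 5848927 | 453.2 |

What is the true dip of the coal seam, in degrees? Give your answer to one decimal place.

Two edge vectors: Loc-1→Loc-2 = (252, -73, -72.7), Loc-1→Loc-3 = (-670, -117, 0.2).
Normal n = (Loc-1→Loc-2) × (Loc-1→Loc-3) = (-8520.5, 48658.6, -78394).
So ∂z/∂E = −n_x/n_z = −0.10869 and ∂z/∂N = −n_y/n_z = 0.62069.
Gradient magnitude |∇z| = √(a² + b²) = √(0.01181 + 0.38526) = 0.63014.
True dip = arctan(0.63014) = 32.2°, dipping toward S (azimuth ≈ 170°).

32.2°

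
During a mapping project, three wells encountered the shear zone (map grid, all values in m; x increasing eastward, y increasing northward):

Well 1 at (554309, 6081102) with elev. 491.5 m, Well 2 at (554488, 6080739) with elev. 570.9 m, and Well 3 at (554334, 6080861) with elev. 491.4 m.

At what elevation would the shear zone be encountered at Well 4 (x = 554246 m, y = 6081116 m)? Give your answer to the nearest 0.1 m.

Two edge vectors: Well 1→Well 2 = (179, -363, 79.4), Well 1→Well 3 = (25, -241, -0.1).
Normal n = (Well 1→Well 2) × (Well 1→Well 3) = (19171.7, 2002.9, -34064).
So ∂z/∂x = −n_x/n_z = 0.562814115 and ∂z/∂y = −n_y/n_z = 0.058798145.
Intercept c from Well 1: 491.5 − 311972.93 − 357557.52 = −669038.94.
At (554246, 6081116): z = 311937.5 + 357558.3 − 669038.94 = 456.9 m.

456.9 m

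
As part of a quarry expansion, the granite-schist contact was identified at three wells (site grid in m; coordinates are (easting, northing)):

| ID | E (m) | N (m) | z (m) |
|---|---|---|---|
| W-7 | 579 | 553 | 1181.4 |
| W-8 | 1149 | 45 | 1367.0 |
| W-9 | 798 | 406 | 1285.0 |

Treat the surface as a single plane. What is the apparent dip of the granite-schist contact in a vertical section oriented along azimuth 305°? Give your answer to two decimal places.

20.39°

Let the plane be z = a·E + b·N + c.
W-8−W-7: 570a − 508b = 185.6;  W-9−W-7: 219a − 147b = 103.6.
Solving gives a = 0.92293, b = 0.67022.
Unit vector along 305° is (sin 305°, cos 305°) = (-0.8192, 0.5736).
Slope in that direction = a·(-0.8192) + b·(0.5736) = −0.37160.
Apparent dip = arctan|0.37160| = 20.39° (true dip is 48.8°, so apparent ≤ true as expected).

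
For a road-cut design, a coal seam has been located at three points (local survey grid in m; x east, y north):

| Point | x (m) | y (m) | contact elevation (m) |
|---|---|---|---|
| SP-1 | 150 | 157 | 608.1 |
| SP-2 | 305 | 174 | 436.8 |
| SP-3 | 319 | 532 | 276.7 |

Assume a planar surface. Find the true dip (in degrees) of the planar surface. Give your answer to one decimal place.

Let the plane be z = a·x + b·y + c.
SP-2−SP-1: 155a + 17b = −171.3;  SP-3−SP-1: 169a + 375b = −331.4.
Solving gives a = −1.06066, b = −0.40573.
Gradient magnitude |∇z| = √(a² + b²) = √(1.12500 + 0.16462) = 1.13561.
True dip = arctan(1.13561) = 48.6°, dipping toward ENE (azimuth ≈ 069°).

48.6°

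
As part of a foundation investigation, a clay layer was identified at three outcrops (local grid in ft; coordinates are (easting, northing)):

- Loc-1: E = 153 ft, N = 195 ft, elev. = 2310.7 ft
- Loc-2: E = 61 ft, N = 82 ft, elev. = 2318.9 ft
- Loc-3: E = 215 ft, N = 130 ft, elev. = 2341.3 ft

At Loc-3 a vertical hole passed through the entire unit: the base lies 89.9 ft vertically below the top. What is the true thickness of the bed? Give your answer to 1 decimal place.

Let the plane be z = a·E + b·N + c.
Loc-2−Loc-1: −92a − 113b = 8.2;  Loc-3−Loc-1: 62a − 65b = 30.6.
Solving gives a = 0.22523, b = −0.25594.
|∇z| = √(a²+b²) = 0.34093, so dip δ = arctan(0.34093) = 18.83°.
True thickness = vertical thickness × cos δ = 89.9 × cos 18.83° = 85.1 ft.

85.1 ft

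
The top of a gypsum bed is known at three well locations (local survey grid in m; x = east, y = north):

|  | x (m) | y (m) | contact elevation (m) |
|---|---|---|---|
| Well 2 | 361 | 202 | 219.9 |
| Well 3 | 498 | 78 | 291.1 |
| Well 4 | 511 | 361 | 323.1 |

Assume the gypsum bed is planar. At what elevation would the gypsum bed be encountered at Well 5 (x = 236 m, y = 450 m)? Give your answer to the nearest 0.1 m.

Let the plane be z = a·x + b·y + c.
Well 3−Well 2: 137a − 124b = 71.2;  Well 4−Well 2: 150a + 159b = 103.2.
Solving gives a = 0.59722, b = 0.08564.
Then c = 219.9 − a·361 − b·202 = −13.00.
At (236, 450): z = 140.9 + 38.5 − 13.00 = 166.5 m.

166.5 m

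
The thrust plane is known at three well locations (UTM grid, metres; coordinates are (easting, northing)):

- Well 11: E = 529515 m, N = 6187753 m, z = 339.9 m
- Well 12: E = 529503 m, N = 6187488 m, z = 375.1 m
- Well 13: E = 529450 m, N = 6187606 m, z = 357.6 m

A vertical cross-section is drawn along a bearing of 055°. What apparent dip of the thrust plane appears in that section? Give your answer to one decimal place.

2.9°

Two edge vectors: Well 11→Well 12 = (-12, -265, 35.2), Well 11→Well 13 = (-65, -147, 17.7).
Normal n = (Well 11→Well 12) × (Well 11→Well 13) = (483.9, -2075.6, -15461).
So ∂z/∂E = −n_x/n_z = 0.03130 and ∂z/∂N = −n_y/n_z = −0.13425.
Unit vector along 055° is (sin 55°, cos 55°) = (0.8192, 0.5736).
Slope in that direction = a·(0.8192) + b·(0.5736) = −0.05136.
Apparent dip = arctan|0.05136| = 2.9° (true dip is 7.8°, so apparent ≤ true as expected).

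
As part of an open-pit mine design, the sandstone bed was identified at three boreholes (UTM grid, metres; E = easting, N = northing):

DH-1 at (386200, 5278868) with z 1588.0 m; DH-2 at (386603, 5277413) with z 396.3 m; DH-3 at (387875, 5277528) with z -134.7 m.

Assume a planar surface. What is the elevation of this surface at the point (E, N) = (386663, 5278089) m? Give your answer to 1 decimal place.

Two edge vectors: DH-1→DH-2 = (403, -1455, -1191.7), DH-1→DH-3 = (1675, -1340, -1722.7).
Normal n = (DH-1→DH-2) × (DH-1→DH-3) = (909650.5, -1301849.4, 1897105).
So ∂z/∂E = −n_x/n_z = −0.479494019 and ∂z/∂N = −n_y/n_z = 0.686229492.
Intercept c from DH-1: 1588 + 185180.59 − 3622514.90 = −3435746.31.
At (386663, 5278089): z = −185402.6 + 3621980.3 − 3435746.31 = 831.4 m.

831.4 m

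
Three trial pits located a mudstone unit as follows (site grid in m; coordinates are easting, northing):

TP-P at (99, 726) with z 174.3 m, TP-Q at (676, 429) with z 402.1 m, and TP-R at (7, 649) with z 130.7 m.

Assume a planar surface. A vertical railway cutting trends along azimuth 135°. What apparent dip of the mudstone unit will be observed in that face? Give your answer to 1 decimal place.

14.5°

Let the plane be z = a·easting + b·northing + c.
TP-Q−TP-P: 577a − 297b = 227.8;  TP-R−TP-P: −92a − 77b = −43.6.
Solving gives a = 0.42493, b = 0.05853.
Unit vector along 135° is (sin 135°, cos 135°) = (0.7071, -0.7071).
Slope in that direction = a·(0.7071) + b·(-0.7071) = 0.25908.
Apparent dip = arctan|0.25908| = 14.5° (true dip is 23.2°, so apparent ≤ true as expected).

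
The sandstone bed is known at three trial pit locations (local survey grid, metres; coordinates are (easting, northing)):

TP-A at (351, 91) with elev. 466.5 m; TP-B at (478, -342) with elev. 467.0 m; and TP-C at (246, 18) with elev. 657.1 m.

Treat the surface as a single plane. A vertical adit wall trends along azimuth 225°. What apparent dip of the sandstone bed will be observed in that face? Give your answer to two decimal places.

Let the plane be z = a·E + b·N + c.
TP-B−TP-A: 127a − 433b = 0.5;  TP-C−TP-A: −105a − 73b = 190.6.
Solving gives a = −1.50711, b = −0.44319.
Unit vector along 225° is (sin 225°, cos 225°) = (-0.7071, -0.7071).
Slope in that direction = a·(-0.7071) + b·(-0.7071) = 1.37908.
Apparent dip = arctan|1.37908| = 54.05° (true dip is 57.5°, so apparent ≤ true as expected).

54.05°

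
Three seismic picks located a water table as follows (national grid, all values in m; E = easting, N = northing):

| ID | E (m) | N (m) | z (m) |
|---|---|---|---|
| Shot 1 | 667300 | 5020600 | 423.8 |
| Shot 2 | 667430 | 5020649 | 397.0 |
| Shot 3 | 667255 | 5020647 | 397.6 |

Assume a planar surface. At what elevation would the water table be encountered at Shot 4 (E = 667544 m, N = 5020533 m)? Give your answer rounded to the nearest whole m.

Let the plane be z = a·E + b·N + c.
Shot 2−Shot 1: 130a + 49b = −26.8;  Shot 3−Shot 1: −45a + 47b = −26.2.
Solving gives a = 0.00291040, b = −0.55466025.
Then c = 423.8 − a·667300 − b·5020600 = 2783208.95.
At (667544, 5020533): z = 1942.8 − 2784690.1 + 2783208.95 = 461.7 m.

462 m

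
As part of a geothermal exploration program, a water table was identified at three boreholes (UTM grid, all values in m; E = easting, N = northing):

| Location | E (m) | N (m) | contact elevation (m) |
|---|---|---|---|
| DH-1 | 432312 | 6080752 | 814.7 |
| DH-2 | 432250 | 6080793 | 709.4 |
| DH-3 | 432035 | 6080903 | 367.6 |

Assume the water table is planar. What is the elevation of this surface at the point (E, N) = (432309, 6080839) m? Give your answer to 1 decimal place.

Two edge vectors: DH-1→DH-2 = (-62, 41, -105.3), DH-1→DH-3 = (-277, 151, -447.1).
Normal n = (DH-1→DH-2) × (DH-1→DH-3) = (-2430.8, 1447.9, 1995).
So ∂z/∂E = −n_x/n_z = 1.218446115 and ∂z/∂N = −n_y/n_z = −0.725764411.
Intercept c from DH-1: 814.7 − 526748.88 + 4413193.39 = 3887259.22.
At (432309, 6080839): z = 526745.2 − 4413256.5 + 3887259.22 = 747.9 m.

747.9 m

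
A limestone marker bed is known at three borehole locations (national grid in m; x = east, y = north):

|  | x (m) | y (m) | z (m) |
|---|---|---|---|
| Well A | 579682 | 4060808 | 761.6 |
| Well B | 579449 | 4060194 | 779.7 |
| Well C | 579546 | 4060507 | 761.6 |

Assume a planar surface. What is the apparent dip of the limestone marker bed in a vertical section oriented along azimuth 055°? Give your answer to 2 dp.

12.85°

Let the plane be z = a·x + b·y + c.
Well B−Well A: −233a − 614b = 18.1;  Well C−Well A: −136a − 301b = 0.
Solving gives a = 0.40746, b = −0.18410.
Unit vector along 055° is (sin 55°, cos 55°) = (0.8192, 0.5736).
Slope in that direction = a·(0.8192) + b·(0.5736) = 0.22817.
Apparent dip = arctan|0.22817| = 12.85° (true dip is 24.1°, so apparent ≤ true as expected).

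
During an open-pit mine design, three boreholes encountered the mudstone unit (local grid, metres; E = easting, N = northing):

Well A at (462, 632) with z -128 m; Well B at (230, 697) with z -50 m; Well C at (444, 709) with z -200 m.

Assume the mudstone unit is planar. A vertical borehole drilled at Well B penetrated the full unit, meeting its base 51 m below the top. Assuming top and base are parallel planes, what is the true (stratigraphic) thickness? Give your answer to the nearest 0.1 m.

Two edge vectors: Well A→Well B = (-232, 65, 78), Well A→Well C = (-18, 77, -72).
Normal n = (Well A→Well B) × (Well A→Well C) = (-10686, -18108, -16694).
So ∂z/∂E = −n_x/n_z = −0.64011 and ∂z/∂N = −n_y/n_z = −1.08470.
|∇z| = √(a²+b²) = 1.25949, so dip δ = arctan(1.25949) = 51.55°.
True thickness = vertical thickness × cos δ = 51 × cos 51.55° = 31.7 m.

31.7 m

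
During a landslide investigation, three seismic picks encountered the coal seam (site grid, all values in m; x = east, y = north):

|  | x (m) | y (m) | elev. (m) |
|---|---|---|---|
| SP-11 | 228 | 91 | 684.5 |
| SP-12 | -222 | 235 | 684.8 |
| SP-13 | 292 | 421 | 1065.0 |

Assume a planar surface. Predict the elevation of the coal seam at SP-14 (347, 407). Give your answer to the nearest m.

1069 m

Let the plane be z = a·x + b·y + c.
SP-12−SP-11: −450a + 144b = 0.3;  SP-13−SP-11: 64a + 330b = 380.5.
Solving gives a = 0.34678, b = 1.08578.
Then c = 684.5 − a·228 − b·91 = 506.63.
At (347, 407): z = 120.3 + 441.9 + 506.63 = 1068.9 m.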